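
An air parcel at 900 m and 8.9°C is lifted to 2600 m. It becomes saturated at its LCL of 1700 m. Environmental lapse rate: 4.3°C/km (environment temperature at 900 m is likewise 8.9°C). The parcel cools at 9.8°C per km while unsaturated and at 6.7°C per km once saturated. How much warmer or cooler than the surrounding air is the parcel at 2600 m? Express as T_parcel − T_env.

Parcel:
  900–1700 m, dry: Δz = 0.8 km ⇒ ΔT = -7.84°C; T = 1.06°C
  1700–2600 m, saturated: Δz = 0.9 km ⇒ ΔT = -6.03°C; T = -4.97°C
Environment:
  900–2600 m, environment: Δz = 1.7 km ⇒ ΔT = -7.31°C; T = 1.59°C
T_parcel − T_env = -4.97 − 1.59 = -6.56°C

-6.56°C (parcel cooler than environment)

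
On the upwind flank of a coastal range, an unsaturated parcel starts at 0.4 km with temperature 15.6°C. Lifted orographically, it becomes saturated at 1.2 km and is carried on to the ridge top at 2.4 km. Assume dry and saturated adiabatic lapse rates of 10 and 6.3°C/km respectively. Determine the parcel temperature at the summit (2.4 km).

400 → 1200 m (dry, 10°C/km): ΔT = -10 × 0.8 = -8°C → T = 7.6°C
1200 → 2400 m (saturated, 6.3°C/km): ΔT = -6.3 × 1.2 = -7.56°C → T = 0.04°C

0.04°C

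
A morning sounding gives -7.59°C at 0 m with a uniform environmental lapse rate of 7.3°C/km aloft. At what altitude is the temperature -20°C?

1700 m

Height above start = (-7.59 − (-20)) / 7.3 = 1.7 km
Altitude = 0 m + 1700 m = 1700 m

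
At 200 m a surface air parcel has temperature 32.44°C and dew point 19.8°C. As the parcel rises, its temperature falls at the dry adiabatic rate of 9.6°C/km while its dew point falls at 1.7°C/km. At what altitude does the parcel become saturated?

1800 m

T and T_d converge at 9.6 − 1.7 = 7.9°C per km
Height above start = (32.44 − 19.8) / 7.9 = 1.6 km
LCL altitude = 200 m + 1600 m = 1800 m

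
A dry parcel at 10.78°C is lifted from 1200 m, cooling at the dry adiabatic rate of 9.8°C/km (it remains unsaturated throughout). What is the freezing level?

2300 m

Height above start = (10.78 − 0) / 9.8 = 1.1 km
Altitude = 1200 m + 1100 m = 2300 m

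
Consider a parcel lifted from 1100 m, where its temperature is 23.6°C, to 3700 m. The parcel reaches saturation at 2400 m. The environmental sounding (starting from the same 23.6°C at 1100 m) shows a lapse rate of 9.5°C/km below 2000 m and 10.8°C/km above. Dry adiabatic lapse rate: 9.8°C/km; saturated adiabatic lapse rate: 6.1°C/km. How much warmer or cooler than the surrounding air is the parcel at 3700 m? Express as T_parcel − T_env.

Parcel:
  1100 → 2400 m (dry, 9.8°C/km): ΔT = -9.8 × 1.3 = -12.74°C → T = 10.86°C
  2400 → 3700 m (saturated, 6.1°C/km): ΔT = -6.1 × 1.3 = -7.93°C → T = 2.93°C
Environment:
  1100 → 2000 m (environment, lower layer, 9.5°C/km): ΔT = -9.5 × 0.9 = -8.55°C → T = 15.05°C
  2000 → 3700 m (environment, upper layer, 10.8°C/km): ΔT = -10.8 × 1.7 = -18.36°C → T = -3.31°C
T_parcel − T_env = 2.93 − (-3.31) = +6.24°C

+6.24°C (parcel warmer than environment)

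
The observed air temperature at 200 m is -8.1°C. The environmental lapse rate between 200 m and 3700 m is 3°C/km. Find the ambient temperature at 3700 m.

-18.6°C

Environmental to 3700 m: -3 × 3.5 km = -10.5°C, so T = -18.6°C.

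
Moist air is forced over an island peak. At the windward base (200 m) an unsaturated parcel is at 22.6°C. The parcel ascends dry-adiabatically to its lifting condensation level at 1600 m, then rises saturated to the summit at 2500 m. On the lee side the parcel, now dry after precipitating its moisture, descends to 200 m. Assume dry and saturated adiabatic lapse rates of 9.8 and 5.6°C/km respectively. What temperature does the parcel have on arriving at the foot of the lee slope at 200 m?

26.38°C

From 200 m to 1600 m (dry): cools by 9.8 × 1.4 = 13.72°C, giving 8.88°C.
From 1600 m to 2500 m (saturated): cools by 5.6 × 0.9 = 5.04°C, giving 3.84°C.
From 2500 m to 200 m (dry descent): warms by 9.8 × 2.3 = 22.54°C, giving 26.38°C.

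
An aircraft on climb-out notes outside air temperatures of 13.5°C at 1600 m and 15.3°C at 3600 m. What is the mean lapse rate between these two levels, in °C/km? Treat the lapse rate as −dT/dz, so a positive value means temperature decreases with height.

Γ = −ΔT/Δz = (13.5 − 15.3) / (3600 − 1600) m
  = -1.8°C / 2 km = -0.9°C/km

-0.9°C/km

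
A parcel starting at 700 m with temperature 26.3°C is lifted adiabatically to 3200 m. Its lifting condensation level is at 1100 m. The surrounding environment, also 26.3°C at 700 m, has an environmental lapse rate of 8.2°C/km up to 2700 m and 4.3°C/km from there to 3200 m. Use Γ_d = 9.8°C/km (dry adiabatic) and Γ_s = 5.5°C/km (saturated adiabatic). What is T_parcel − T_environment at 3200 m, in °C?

Parcel:
  Dry to 1100 m: -9.8 × 0.4 km = -3.92°C, so T = 22.38°C.
  Saturated to 3200 m: -5.5 × 2.1 km = -11.55°C, so T = 10.83°C.
Environment:
  Environment, lower layer to 2700 m: -8.2 × 2 km = -16.4°C, so T = 9.9°C.
  Environment, upper layer to 3200 m: -4.3 × 0.5 km = -2.15°C, so T = 7.75°C.
T_parcel − T_env = 10.83 − 7.75 = +3.08°C

+3.08°C (parcel warmer than environment)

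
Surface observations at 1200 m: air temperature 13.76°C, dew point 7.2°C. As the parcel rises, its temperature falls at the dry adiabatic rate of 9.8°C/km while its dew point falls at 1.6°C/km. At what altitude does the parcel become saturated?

T and T_d converge at 9.8 − 1.6 = 8.2°C per km
Height above start = (13.76 − 7.2) / 8.2 = 0.8 km
LCL altitude = 1200 m + 800 m = 2000 m

2000 m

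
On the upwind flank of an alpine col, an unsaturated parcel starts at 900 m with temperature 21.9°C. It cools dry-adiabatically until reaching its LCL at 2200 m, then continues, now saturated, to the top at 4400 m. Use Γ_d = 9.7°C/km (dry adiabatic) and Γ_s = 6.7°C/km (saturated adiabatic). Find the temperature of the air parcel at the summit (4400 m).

-5.45°C

Dry to 2200 m: -9.7 × 1.3 km = -12.61°C, so T = 9.29°C.
Saturated to 4400 m: -6.7 × 2.2 km = -14.74°C, so T = -5.45°C.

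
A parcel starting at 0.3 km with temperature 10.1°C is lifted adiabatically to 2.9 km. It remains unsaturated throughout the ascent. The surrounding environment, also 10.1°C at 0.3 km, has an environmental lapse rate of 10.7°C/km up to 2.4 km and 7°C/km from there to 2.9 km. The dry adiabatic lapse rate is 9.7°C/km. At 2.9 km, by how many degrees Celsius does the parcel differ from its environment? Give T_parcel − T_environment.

+0.75°C (parcel warmer than environment)

Parcel:
  Dry to 2900 m: -9.7 × 2.6 km = -25.22°C, so T = -15.12°C.
Environment:
  Environment, lower layer to 2400 m: -10.7 × 2.1 km = -22.47°C, so T = -12.37°C.
  Environment, upper layer to 2900 m: -7 × 0.5 km = -3.5°C, so T = -15.87°C.
T_parcel − T_env = -15.12 − (-15.87) = +0.75°C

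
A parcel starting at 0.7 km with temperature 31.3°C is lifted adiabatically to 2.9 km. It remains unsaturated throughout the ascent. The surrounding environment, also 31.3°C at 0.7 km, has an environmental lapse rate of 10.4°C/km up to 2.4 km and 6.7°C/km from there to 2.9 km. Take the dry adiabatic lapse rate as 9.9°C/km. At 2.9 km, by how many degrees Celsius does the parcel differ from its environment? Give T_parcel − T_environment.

Parcel:
  700 → 2900 m (dry, 9.9°C/km): ΔT = -9.9 × 2.2 = -21.78°C → T = 9.52°C
Environment:
  700 → 2400 m (environment, lower layer, 10.4°C/km): ΔT = -10.4 × 1.7 = -17.68°C → T = 13.62°C
  2400 → 2900 m (environment, upper layer, 6.7°C/km): ΔT = -6.7 × 0.5 = -3.35°C → T = 10.27°C
T_parcel − T_env = 9.52 − 10.27 = -0.75°C

-0.75°C (parcel cooler than environment)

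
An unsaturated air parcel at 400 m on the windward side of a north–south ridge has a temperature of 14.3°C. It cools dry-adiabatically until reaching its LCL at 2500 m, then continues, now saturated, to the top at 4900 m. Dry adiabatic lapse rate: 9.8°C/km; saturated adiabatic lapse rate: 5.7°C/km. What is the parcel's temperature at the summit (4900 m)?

-19.96°C

Dry to 2500 m: -9.8 × 2.1 km = -20.58°C, so T = -6.28°C.
Saturated to 4900 m: -5.7 × 2.4 km = -13.68°C, so T = -19.96°C.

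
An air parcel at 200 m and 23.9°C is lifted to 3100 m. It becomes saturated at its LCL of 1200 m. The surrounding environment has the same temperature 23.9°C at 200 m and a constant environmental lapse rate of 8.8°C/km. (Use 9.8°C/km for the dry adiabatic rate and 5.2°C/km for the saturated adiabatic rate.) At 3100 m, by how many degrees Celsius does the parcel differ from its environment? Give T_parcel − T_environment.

Parcel:
  Dry to 1200 m: -9.8 × 1 km = -9.8°C, so T = 14.1°C.
  Saturated to 3100 m: -5.2 × 1.9 km = -9.88°C, so T = 4.22°C.
Environment:
  Environment to 3100 m: -8.8 × 2.9 km = -25.52°C, so T = -1.62°C.
T_parcel − T_env = 4.22 − (-1.62) = +5.84°C

+5.84°C (parcel warmer than environment)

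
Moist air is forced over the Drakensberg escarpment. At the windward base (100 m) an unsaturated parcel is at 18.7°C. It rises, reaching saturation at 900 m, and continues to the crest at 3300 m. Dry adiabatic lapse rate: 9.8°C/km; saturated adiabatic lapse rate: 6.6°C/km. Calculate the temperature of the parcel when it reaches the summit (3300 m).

100–900 m, dry: Δz = 0.8 km ⇒ ΔT = -7.84°C; T = 10.86°C
900–3300 m, saturated: Δz = 2.4 km ⇒ ΔT = -15.84°C; T = -4.98°C

-4.98°C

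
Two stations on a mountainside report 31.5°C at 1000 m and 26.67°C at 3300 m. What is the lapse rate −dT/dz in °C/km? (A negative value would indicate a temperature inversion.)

Γ = −ΔT/Δz = (31.5 − 26.67) / (3300 − 1000) m
  = 4.83°C / 2.3 km = 2.1°C/km

2.1°C/km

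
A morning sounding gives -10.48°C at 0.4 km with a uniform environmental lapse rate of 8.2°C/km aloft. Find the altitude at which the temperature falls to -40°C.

Height above start = (-10.48 − (-40)) / 8.2 = 3.6 km
Altitude = 400 m + 3600 m = 4000 m

4 km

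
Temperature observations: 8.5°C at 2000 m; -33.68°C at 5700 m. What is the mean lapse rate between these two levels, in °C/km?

Γ = −ΔT/Δz = (8.5 − (-33.68)) / (5700 − 2000) m
  = 42.18°C / 3.7 km = 11.4°C/km

11.4°C/km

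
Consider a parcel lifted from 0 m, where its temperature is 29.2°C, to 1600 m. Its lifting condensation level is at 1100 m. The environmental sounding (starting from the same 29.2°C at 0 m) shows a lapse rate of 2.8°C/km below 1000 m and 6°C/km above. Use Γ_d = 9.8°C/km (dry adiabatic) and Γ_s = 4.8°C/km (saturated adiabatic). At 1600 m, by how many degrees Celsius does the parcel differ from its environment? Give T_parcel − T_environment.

-6.78°C (parcel cooler than environment)

Parcel:
  From 0 m to 1100 m (dry): cools by 9.8 × 1.1 = 10.78°C, giving 18.42°C.
  From 1100 m to 1600 m (saturated): cools by 4.8 × 0.5 = 2.4°C, giving 16.02°C.
Environment:
  From 0 m to 1000 m (environment, lower layer): cools by 2.8 × 1 = 2.8°C, giving 26.4°C.
  From 1000 m to 1600 m (environment, upper layer): cools by 6 × 0.6 = 3.6°C, giving 22.8°C.
T_parcel − T_env = 16.02 − 22.8 = -6.78°C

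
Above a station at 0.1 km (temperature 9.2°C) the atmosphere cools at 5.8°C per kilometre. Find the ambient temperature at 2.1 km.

100 → 2100 m (environmental, 5.8°C/km): ΔT = -5.8 × 2 = -11.6°C → T = -2.4°C

-2.4°C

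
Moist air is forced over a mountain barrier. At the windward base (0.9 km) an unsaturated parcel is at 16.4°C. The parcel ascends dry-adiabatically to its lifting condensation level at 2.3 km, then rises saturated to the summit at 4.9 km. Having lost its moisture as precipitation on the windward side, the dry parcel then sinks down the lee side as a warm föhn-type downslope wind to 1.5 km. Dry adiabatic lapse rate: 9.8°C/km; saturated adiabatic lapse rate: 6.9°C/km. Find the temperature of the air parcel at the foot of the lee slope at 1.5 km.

18.06°C

900 → 2300 m (dry, 9.8°C/km): ΔT = -9.8 × 1.4 = -13.72°C → T = 2.68°C
2300 → 4900 m (saturated, 6.9°C/km): ΔT = -6.9 × 2.6 = -17.94°C → T = -15.26°C
4900 → 1500 m (dry descent, 9.8°C/km): ΔT = +9.8 × 3.4 = +33.32°C → T = 18.06°C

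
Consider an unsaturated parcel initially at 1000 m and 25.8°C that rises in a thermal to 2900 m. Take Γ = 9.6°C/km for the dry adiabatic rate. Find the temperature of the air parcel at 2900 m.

7.56°C

1000 → 2900 m (dry adiabatic, 9.6°C/km): ΔT = -9.6 × 1.9 = -18.24°C → T = 7.56°C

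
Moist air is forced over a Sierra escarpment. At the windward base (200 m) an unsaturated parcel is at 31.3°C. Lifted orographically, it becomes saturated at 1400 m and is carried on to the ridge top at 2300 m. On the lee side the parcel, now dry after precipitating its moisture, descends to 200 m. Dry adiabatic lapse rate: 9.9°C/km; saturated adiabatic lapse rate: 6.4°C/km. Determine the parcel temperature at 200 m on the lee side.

34.45°C

200 → 1400 m (dry, 9.9°C/km): ΔT = -9.9 × 1.2 = -11.88°C → T = 19.42°C
1400 → 2300 m (saturated, 6.4°C/km): ΔT = -6.4 × 0.9 = -5.76°C → T = 13.66°C
2300 → 200 m (dry descent, 9.9°C/km): ΔT = +9.9 × 2.1 = +20.79°C → T = 34.45°C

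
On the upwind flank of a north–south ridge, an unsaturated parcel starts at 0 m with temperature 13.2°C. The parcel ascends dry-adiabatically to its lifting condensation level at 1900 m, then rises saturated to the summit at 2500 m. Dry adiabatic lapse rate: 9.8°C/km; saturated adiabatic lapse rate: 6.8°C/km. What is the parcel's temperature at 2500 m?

-9.5°C

From 0 m to 1900 m (dry): cools by 9.8 × 1.9 = 18.62°C, giving -5.42°C.
From 1900 m to 2500 m (saturated): cools by 6.8 × 0.6 = 4.08°C, giving -9.5°C.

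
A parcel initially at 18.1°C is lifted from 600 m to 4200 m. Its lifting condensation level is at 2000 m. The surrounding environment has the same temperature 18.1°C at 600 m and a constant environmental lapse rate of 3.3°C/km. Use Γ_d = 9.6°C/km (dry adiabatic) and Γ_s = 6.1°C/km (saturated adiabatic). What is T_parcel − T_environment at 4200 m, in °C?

Parcel:
  600–2000 m, dry: Δz = 1.4 km ⇒ ΔT = -13.44°C; T = 4.66°C
  2000–4200 m, saturated: Δz = 2.2 km ⇒ ΔT = -13.42°C; T = -8.76°C
Environment:
  600–4200 m, environment: Δz = 3.6 km ⇒ ΔT = -11.88°C; T = 6.22°C
T_parcel − T_env = -8.76 − 6.22 = -14.98°C

-14.98°C (parcel cooler than environment)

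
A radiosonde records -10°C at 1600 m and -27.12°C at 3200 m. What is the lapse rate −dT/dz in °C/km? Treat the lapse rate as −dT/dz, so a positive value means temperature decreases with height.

Γ = −ΔT/Δz = (-10 − (-27.12)) / (3200 − 1600) m
  = 17.12°C / 1.6 km = 10.7°C/km

10.7°C/km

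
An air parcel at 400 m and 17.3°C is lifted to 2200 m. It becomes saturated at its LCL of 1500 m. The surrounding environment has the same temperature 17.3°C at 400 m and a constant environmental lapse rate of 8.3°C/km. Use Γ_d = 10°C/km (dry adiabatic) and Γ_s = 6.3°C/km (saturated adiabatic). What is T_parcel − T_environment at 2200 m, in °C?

Parcel:
  From 400 m to 1500 m (dry): cools by 10 × 1.1 = 11°C, giving 6.3°C.
  From 1500 m to 2200 m (saturated): cools by 6.3 × 0.7 = 4.41°C, giving 1.89°C.
Environment:
  From 400 m to 2200 m (environment): cools by 8.3 × 1.8 = 14.94°C, giving 2.36°C.
T_parcel − T_env = 1.89 − 2.36 = -0.47°C

-0.47°C (parcel cooler than environment)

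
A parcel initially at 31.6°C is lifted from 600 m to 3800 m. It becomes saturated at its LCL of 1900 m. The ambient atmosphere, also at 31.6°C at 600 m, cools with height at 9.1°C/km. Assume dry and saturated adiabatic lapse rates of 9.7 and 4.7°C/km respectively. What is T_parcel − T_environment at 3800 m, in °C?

Parcel:
  From 600 m to 1900 m (dry): cools by 9.7 × 1.3 = 12.61°C, giving 18.99°C.
  From 1900 m to 3800 m (saturated): cools by 4.7 × 1.9 = 8.93°C, giving 10.06°C.
Environment:
  From 600 m to 3800 m (environment): cools by 9.1 × 3.2 = 29.12°C, giving 2.48°C.
T_parcel − T_env = 10.06 − 2.48 = +7.58°C

+7.58°C (parcel warmer than environment)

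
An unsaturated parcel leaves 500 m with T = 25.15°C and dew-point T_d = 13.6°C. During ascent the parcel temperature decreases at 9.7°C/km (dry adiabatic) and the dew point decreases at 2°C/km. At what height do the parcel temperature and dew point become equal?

2000 m

T and T_d converge at 9.7 − 2 = 7.7°C per km
Height above start = (25.15 − 13.6) / 7.7 = 1.5 km
LCL altitude = 500 m + 1500 m = 2000 m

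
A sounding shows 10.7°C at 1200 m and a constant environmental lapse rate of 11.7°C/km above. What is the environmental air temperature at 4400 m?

1200–4400 m, environmental: Δz = 3.2 km ⇒ ΔT = -37.44°C; T = -26.74°C

-26.74°C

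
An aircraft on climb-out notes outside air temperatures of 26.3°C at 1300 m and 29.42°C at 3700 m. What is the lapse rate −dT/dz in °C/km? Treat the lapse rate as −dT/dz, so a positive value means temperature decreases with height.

Γ = −ΔT/Δz = (26.3 − 29.42) / (3700 − 1300) m
  = -3.12°C / 2.4 km = -1.3°C/km

-1.3°C/km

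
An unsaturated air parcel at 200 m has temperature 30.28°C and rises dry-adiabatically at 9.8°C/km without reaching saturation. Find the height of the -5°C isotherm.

Height above start = (30.28 − (-5)) / 9.8 = 3.6 km
Altitude = 200 m + 3600 m = 3800 m

3800 m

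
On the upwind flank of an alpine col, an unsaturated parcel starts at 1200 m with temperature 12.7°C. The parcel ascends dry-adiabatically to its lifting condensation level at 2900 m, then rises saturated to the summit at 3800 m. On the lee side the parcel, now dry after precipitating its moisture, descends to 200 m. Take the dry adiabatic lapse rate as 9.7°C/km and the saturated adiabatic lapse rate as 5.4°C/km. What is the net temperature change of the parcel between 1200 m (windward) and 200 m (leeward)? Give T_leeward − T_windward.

Dry to 2900 m: -9.7 × 1.7 km = -16.49°C, so T = -3.79°C.
Saturated to 3800 m: -5.4 × 0.9 km = -4.86°C, so T = -8.65°C.
Dry descent to 200 m: +9.7 × 3.6 km = +34.92°C, so T = 26.27°C.
Net change vs windward start: 26.27 − 12.7 = +13.57°C

+13.57°C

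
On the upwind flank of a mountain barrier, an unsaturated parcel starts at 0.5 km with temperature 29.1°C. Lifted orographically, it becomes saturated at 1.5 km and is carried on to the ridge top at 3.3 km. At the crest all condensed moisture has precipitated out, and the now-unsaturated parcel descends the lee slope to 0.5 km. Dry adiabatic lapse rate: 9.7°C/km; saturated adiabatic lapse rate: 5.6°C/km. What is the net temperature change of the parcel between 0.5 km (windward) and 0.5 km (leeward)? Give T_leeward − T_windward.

500–1500 m, dry: Δz = 1 km ⇒ ΔT = -9.7°C; T = 19.4°C
1500–3300 m, saturated: Δz = 1.8 km ⇒ ΔT = -10.08°C; T = 9.32°C
3300–500 m, dry descent: Δz = 2.8 km ⇒ ΔT = +27.16°C; T = 36.48°C
Net change vs windward start: 36.48 − 29.1 = +7.38°C

+7.38°C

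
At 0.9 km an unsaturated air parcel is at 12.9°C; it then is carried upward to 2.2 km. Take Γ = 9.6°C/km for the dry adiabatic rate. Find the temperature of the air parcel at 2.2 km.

900–2200 m, dry adiabatic: Δz = 1.3 km ⇒ ΔT = -12.48°C; T = 0.42°C

0.42°C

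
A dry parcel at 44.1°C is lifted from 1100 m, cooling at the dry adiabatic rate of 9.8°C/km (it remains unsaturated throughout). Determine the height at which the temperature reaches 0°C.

Height above start = (44.1 − 0) / 9.8 = 4.5 km
Altitude = 1100 m + 4500 m = 5600 m

5600 m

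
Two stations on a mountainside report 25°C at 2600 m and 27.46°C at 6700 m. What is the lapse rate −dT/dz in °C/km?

Γ = −ΔT/Δz = (25 − 27.46) / (6700 − 2600) m
  = -2.46°C / 4.1 km = -0.6°C/km

-0.6°C/km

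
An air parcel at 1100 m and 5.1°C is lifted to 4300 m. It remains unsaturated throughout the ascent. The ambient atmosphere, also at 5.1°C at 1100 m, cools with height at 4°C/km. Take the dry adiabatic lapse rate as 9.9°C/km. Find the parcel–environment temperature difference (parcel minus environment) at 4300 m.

-18.88°C (parcel cooler than environment)

Parcel:
  Dry to 4300 m: -9.9 × 3.2 km = -31.68°C, so T = -26.58°C.
Environment:
  Environment to 4300 m: -4 × 3.2 km = -12.8°C, so T = -7.7°C.
T_parcel − T_env = -26.58 − (-7.7) = -18.88°C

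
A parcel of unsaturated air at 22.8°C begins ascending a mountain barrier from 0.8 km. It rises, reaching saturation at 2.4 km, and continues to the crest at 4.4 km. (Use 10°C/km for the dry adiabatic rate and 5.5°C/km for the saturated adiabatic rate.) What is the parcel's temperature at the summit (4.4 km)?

-4.2°C

Dry to 2400 m: -10 × 1.6 km = -16°C, so T = 6.8°C.
Saturated to 4400 m: -5.5 × 2 km = -11°C, so T = -4.2°C.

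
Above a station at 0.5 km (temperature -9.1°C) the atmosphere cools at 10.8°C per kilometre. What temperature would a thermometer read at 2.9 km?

From 500 m to 2900 m (environmental): cools by 10.8 × 2.4 = 25.92°C, giving -35.02°C.

-35.02°C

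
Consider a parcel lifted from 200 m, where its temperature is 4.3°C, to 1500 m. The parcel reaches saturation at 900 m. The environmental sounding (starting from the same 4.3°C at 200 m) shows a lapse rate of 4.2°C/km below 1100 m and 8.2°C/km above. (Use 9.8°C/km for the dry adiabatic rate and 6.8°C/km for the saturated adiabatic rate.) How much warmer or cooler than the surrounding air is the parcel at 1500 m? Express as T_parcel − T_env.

-3.88°C (parcel cooler than environment)

Parcel:
  From 200 m to 900 m (dry): cools by 9.8 × 0.7 = 6.86°C, giving -2.56°C.
  From 900 m to 1500 m (saturated): cools by 6.8 × 0.6 = 4.08°C, giving -6.64°C.
Environment:
  From 200 m to 1100 m (environment, lower layer): cools by 4.2 × 0.9 = 3.78°C, giving 0.52°C.
  From 1100 m to 1500 m (environment, upper layer): cools by 8.2 × 0.4 = 3.28°C, giving -2.76°C.
T_parcel − T_env = -6.64 − (-2.76) = -3.88°C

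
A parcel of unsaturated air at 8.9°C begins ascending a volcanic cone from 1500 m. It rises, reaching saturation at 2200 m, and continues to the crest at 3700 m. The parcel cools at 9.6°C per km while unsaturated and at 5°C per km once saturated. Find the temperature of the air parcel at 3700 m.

-5.32°C

1500–2200 m, dry: Δz = 0.7 km ⇒ ΔT = -6.72°C; T = 2.18°C
2200–3700 m, saturated: Δz = 1.5 km ⇒ ΔT = -7.5°C; T = -5.32°C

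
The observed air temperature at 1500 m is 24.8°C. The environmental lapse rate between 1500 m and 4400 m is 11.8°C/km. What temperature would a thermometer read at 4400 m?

1500–4400 m, environmental: Δz = 2.9 km ⇒ ΔT = -34.22°C; T = -9.42°C

-9.42°C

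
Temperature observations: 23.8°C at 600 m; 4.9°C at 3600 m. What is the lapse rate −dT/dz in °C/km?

6.3°C/km

Γ = −ΔT/Δz = (23.8 − 4.9) / (3600 − 600) m
  = 18.9°C / 3 km = 6.3°C/km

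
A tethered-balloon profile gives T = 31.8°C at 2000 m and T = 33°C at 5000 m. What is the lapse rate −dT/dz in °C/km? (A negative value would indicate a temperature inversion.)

-0.4°C/km

Γ = −ΔT/Δz = (31.8 − 33) / (5000 − 2000) m
  = -1.2°C / 3 km = -0.4°C/km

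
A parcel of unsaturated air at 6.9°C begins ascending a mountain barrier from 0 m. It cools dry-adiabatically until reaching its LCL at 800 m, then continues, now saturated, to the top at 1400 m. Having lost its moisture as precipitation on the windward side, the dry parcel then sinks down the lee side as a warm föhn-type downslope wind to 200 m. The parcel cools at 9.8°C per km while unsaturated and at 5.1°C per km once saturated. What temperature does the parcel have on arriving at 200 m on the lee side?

7.76°C

0 → 800 m (dry, 9.8°C/km): ΔT = -9.8 × 0.8 = -7.84°C → T = -0.94°C
800 → 1400 m (saturated, 5.1°C/km): ΔT = -5.1 × 0.6 = -3.06°C → T = -4°C
1400 → 200 m (dry descent, 9.8°C/km): ΔT = +9.8 × 1.2 = +11.76°C → T = 7.76°C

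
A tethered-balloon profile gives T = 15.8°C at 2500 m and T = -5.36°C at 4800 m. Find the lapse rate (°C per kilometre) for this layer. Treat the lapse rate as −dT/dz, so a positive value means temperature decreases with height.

9.2°C/km

Γ = −ΔT/Δz = (15.8 − (-5.36)) / (4800 − 2500) m
  = 21.16°C / 2.3 km = 9.2°C/km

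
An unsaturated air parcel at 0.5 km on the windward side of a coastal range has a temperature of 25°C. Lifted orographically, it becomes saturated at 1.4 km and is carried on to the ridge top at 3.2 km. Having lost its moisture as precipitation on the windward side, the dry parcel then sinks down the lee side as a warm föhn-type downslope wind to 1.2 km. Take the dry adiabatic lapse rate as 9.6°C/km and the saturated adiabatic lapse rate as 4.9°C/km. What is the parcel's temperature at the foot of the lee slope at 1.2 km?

From 500 m to 1400 m (dry): cools by 9.6 × 0.9 = 8.64°C, giving 16.36°C.
From 1400 m to 3200 m (saturated): cools by 4.9 × 1.8 = 8.82°C, giving 7.54°C.
From 3200 m to 1200 m (dry descent): warms by 9.6 × 2 = 19.2°C, giving 26.74°C.

26.74°C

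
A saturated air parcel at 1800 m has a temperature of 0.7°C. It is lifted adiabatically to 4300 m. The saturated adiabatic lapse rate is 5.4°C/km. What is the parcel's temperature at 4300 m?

1800–4300 m, saturated adiabatic: Δz = 2.5 km ⇒ ΔT = -13.5°C; T = -12.8°C

-12.8°C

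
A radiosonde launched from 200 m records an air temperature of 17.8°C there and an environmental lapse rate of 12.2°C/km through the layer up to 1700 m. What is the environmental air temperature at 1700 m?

-0.5°C

200 → 1700 m (environmental, 12.2°C/km): ΔT = -12.2 × 1.5 = -18.3°C → T = -0.5°C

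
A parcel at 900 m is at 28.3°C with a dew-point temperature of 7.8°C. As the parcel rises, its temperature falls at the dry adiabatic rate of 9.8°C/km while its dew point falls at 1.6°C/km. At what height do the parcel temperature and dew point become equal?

3400 m

T and T_d converge at 9.8 − 1.6 = 8.2°C per km
Height above start = (28.3 − 7.8) / 8.2 = 2.5 km
LCL altitude = 900 m + 2500 m = 3400 m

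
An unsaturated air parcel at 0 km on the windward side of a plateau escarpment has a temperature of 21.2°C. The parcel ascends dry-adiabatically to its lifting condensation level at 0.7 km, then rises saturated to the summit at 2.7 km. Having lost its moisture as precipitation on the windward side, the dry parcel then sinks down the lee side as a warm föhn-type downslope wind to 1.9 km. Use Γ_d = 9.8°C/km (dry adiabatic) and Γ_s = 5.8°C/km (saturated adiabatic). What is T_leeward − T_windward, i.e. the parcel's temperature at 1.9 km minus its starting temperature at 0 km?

Dry to 700 m: -9.8 × 0.7 km = -6.86°C, so T = 14.34°C.
Saturated to 2700 m: -5.8 × 2 km = -11.6°C, so T = 2.74°C.
Dry descent to 1900 m: +9.8 × 0.8 km = +7.84°C, so T = 10.58°C.
Net change vs windward start: 10.58 − 21.2 = -10.62°C

-10.62°C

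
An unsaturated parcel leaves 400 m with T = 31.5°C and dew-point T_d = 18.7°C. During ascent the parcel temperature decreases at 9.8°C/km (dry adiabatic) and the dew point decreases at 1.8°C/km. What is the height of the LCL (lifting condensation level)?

T and T_d converge at 9.8 − 1.8 = 8°C per km
Height above start = (31.5 − 18.7) / 8 = 1.6 km
LCL altitude = 400 m + 1600 m = 2000 m

2000 m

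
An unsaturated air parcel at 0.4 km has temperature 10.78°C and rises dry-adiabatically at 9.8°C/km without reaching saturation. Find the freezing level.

Height above start = (10.78 − 0) / 9.8 = 1.1 km
Altitude = 400 m + 1100 m = 1500 m

1.5 km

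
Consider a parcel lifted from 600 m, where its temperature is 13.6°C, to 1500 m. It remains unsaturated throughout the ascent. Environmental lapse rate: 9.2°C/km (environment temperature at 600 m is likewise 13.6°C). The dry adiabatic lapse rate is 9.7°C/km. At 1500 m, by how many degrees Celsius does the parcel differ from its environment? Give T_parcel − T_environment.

Parcel:
  600–1500 m, dry: Δz = 0.9 km ⇒ ΔT = -8.73°C; T = 4.87°C
Environment:
  600–1500 m, environment: Δz = 0.9 km ⇒ ΔT = -8.28°C; T = 5.32°C
T_parcel − T_env = 4.87 − 5.32 = -0.45°C

-0.45°C (parcel cooler than environment)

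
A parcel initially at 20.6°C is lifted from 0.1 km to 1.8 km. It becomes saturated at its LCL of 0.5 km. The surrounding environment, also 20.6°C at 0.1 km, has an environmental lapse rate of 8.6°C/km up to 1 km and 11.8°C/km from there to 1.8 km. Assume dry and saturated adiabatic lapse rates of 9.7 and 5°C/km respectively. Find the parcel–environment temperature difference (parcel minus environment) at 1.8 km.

Parcel:
  Dry to 500 m: -9.7 × 0.4 km = -3.88°C, so T = 16.72°C.
  Saturated to 1800 m: -5 × 1.3 km = -6.5°C, so T = 10.22°C.
Environment:
  Environment, lower layer to 1000 m: -8.6 × 0.9 km = -7.74°C, so T = 12.86°C.
  Environment, upper layer to 1800 m: -11.8 × 0.8 km = -9.44°C, so T = 3.42°C.
T_parcel − T_env = 10.22 − 3.42 = +6.8°C

+6.8°C (parcel warmer than environment)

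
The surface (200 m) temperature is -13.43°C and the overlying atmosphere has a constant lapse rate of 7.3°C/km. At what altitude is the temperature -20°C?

Height above start = (-13.43 − (-20)) / 7.3 = 0.9 km
Altitude = 200 m + 900 m = 1100 m

1100 m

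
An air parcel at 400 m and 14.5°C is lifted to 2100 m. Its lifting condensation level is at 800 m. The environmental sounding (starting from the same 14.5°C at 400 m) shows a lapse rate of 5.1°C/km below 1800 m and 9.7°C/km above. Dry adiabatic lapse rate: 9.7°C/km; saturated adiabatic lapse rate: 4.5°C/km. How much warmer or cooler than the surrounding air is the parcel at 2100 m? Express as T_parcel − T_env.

Parcel:
  Dry to 800 m: -9.7 × 0.4 km = -3.88°C, so T = 10.62°C.
  Saturated to 2100 m: -4.5 × 1.3 km = -5.85°C, so T = 4.77°C.
Environment:
  Environment, lower layer to 1800 m: -5.1 × 1.4 km = -7.14°C, so T = 7.36°C.
  Environment, upper layer to 2100 m: -9.7 × 0.3 km = -2.91°C, so T = 4.45°C.
T_parcel − T_env = 4.77 − 4.45 = +0.32°C

+0.32°C (parcel warmer than environment)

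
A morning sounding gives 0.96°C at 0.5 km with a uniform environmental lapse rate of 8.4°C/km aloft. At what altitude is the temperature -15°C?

2.4 km

Height above start = (0.96 − (-15)) / 8.4 = 1.9 km
Altitude = 500 m + 1900 m = 2400 m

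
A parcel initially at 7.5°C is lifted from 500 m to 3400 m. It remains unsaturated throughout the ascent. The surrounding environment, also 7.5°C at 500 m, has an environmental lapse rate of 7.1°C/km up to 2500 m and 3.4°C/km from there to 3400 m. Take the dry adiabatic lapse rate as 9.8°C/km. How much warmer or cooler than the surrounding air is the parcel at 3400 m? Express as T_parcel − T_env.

Parcel:
  500–3400 m, dry: Δz = 2.9 km ⇒ ΔT = -28.42°C; T = -20.92°C
Environment:
  500–2500 m, environment, lower layer: Δz = 2 km ⇒ ΔT = -14.2°C; T = -6.7°C
  2500–3400 m, environment, upper layer: Δz = 0.9 km ⇒ ΔT = -3.06°C; T = -9.76°C
T_parcel − T_env = -20.92 − (-9.76) = -11.16°C

-11.16°C (parcel cooler than environment)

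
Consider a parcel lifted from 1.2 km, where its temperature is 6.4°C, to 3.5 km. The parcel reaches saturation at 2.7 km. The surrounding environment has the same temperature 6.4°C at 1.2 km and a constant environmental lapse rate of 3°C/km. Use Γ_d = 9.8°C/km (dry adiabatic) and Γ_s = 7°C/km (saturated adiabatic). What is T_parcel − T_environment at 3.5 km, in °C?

-13.4°C (parcel cooler than environment)

Parcel:
  From 1200 m to 2700 m (dry): cools by 9.8 × 1.5 = 14.7°C, giving -8.3°C.
  From 2700 m to 3500 m (saturated): cools by 7 × 0.8 = 5.6°C, giving -13.9°C.
Environment:
  From 1200 m to 3500 m (environment): cools by 3 × 2.3 = 6.9°C, giving -0.5°C.
T_parcel − T_env = -13.9 − (-0.5) = -13.4°C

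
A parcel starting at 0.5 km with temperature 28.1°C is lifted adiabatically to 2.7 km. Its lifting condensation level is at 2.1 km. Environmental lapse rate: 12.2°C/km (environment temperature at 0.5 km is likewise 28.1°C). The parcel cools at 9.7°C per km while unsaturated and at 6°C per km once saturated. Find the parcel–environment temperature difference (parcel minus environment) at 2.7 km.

Parcel:
  500–2100 m, dry: Δz = 1.6 km ⇒ ΔT = -15.52°C; T = 12.58°C
  2100–2700 m, saturated: Δz = 0.6 km ⇒ ΔT = -3.6°C; T = 8.98°C
Environment:
  500–2700 m, environment: Δz = 2.2 km ⇒ ΔT = -26.84°C; T = 1.26°C
T_parcel − T_env = 8.98 − 1.26 = +7.72°C

+7.72°C (parcel warmer than environment)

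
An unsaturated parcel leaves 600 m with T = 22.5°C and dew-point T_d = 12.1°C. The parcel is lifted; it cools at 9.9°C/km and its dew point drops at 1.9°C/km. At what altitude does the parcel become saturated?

1900 m

T and T_d converge at 9.9 − 1.9 = 8°C per km
Height above start = (22.5 − 12.1) / 8 = 1.3 km
LCL altitude = 600 m + 1300 m = 1900 m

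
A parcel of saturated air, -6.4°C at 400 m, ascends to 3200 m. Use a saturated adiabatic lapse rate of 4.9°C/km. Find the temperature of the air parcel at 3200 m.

400–3200 m, saturated adiabatic: Δz = 2.8 km ⇒ ΔT = -13.72°C; T = -20.12°C

-20.12°C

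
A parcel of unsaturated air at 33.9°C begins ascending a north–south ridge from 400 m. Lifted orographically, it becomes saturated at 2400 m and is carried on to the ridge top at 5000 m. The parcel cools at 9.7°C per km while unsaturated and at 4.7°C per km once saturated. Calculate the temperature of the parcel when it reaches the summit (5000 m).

400–2400 m, dry: Δz = 2 km ⇒ ΔT = -19.4°C; T = 14.5°C
2400–5000 m, saturated: Δz = 2.6 km ⇒ ΔT = -12.22°C; T = 2.28°C

2.28°C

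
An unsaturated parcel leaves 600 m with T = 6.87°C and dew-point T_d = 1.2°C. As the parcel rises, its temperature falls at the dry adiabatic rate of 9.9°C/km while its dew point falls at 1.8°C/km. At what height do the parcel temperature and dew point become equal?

1300 m

T and T_d converge at 9.9 − 1.8 = 8.1°C per km
Height above start = (6.87 − 1.2) / 8.1 = 0.7 km
LCL altitude = 600 m + 700 m = 1300 m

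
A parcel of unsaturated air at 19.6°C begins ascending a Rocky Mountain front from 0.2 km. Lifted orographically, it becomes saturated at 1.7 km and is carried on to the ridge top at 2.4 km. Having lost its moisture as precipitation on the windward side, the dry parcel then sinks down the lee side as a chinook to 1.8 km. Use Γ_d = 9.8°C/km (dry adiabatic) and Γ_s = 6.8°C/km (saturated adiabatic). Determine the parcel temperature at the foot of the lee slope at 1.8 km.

200 → 1700 m (dry, 9.8°C/km): ΔT = -9.8 × 1.5 = -14.7°C → T = 4.9°C
1700 → 2400 m (saturated, 6.8°C/km): ΔT = -6.8 × 0.7 = -4.76°C → T = 0.14°C
2400 → 1800 m (dry descent, 9.8°C/km): ΔT = +9.8 × 0.6 = +5.88°C → T = 6.02°C

6.02°C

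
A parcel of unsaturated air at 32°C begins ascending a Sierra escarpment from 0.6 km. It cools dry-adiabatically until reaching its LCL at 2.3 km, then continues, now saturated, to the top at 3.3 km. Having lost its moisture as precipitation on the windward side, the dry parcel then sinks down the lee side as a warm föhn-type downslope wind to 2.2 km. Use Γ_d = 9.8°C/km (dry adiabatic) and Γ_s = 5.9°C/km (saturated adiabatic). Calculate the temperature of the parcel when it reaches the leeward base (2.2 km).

Dry to 2300 m: -9.8 × 1.7 km = -16.66°C, so T = 15.34°C.
Saturated to 3300 m: -5.9 × 1 km = -5.9°C, so T = 9.44°C.
Dry descent to 2200 m: +9.8 × 1.1 km = +10.78°C, so T = 20.22°C.

20.22°C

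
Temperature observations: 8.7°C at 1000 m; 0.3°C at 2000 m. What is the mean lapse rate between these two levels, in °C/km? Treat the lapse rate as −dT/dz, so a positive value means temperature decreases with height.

Γ = −ΔT/Δz = (8.7 − 0.3) / (2000 − 1000) m
  = 8.4°C / 1 km = 8.4°C/km

8.4°C/km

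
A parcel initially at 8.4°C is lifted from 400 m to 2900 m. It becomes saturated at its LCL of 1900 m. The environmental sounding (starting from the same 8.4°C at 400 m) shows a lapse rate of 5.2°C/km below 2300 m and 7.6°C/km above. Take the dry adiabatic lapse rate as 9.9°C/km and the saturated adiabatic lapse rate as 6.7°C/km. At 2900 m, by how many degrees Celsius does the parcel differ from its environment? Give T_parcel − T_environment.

Parcel:
  400 → 1900 m (dry, 9.9°C/km): ΔT = -9.9 × 1.5 = -14.85°C → T = -6.45°C
  1900 → 2900 m (saturated, 6.7°C/km): ΔT = -6.7 × 1 = -6.7°C → T = -13.15°C
Environment:
  400 → 2300 m (environment, lower layer, 5.2°C/km): ΔT = -5.2 × 1.9 = -9.88°C → T = -1.48°C
  2300 → 2900 m (environment, upper layer, 7.6°C/km): ΔT = -7.6 × 0.6 = -4.56°C → T = -6.04°C
T_parcel − T_env = -13.15 − (-6.04) = -7.11°C

-7.11°C (parcel cooler than environment)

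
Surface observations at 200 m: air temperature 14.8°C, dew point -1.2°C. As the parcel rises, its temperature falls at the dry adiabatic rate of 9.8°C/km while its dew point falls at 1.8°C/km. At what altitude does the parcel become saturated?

T and T_d converge at 9.8 − 1.8 = 8°C per km
Height above start = (14.8 − (-1.2)) / 8 = 2 km
LCL altitude = 200 m + 2000 m = 2200 m

2200 m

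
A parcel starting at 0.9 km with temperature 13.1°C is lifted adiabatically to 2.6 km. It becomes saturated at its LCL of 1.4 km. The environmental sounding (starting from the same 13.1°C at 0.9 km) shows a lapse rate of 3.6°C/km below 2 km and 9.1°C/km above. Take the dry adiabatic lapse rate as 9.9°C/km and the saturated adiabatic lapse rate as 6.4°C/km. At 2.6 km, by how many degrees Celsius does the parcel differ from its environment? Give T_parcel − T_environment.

Parcel:
  900 → 1400 m (dry, 9.9°C/km): ΔT = -9.9 × 0.5 = -4.95°C → T = 8.15°C
  1400 → 2600 m (saturated, 6.4°C/km): ΔT = -6.4 × 1.2 = -7.68°C → T = 0.47°C
Environment:
  900 → 2000 m (environment, lower layer, 3.6°C/km): ΔT = -3.6 × 1.1 = -3.96°C → T = 9.14°C
  2000 → 2600 m (environment, upper layer, 9.1°C/km): ΔT = -9.1 × 0.6 = -5.46°C → T = 3.68°C
T_parcel − T_env = 0.47 − 3.68 = -3.21°C

-3.21°C (parcel cooler than environment)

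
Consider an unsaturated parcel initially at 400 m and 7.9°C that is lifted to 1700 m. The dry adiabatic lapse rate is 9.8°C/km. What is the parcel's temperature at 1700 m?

Dry adiabatic to 1700 m: -9.8 × 1.3 km = -12.74°C, so T = -4.84°C.

-4.84°C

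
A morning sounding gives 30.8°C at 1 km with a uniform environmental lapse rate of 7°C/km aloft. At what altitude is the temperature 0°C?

Height above start = (30.8 − 0) / 7 = 4.4 km
Altitude = 1000 m + 4400 m = 5400 m

5.4 km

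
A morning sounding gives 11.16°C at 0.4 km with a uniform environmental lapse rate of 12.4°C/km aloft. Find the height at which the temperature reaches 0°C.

Height above start = (11.16 − 0) / 12.4 = 0.9 km
Altitude = 400 m + 900 m = 1300 m

1.3 km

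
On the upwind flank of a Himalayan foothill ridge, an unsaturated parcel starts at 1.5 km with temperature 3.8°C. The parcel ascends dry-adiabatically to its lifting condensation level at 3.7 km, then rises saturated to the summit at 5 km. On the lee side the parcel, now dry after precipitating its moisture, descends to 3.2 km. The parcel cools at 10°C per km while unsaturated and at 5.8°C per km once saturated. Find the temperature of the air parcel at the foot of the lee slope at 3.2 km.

From 1500 m to 3700 m (dry): cools by 10 × 2.2 = 22°C, giving -18.2°C.
From 3700 m to 5000 m (saturated): cools by 5.8 × 1.3 = 7.54°C, giving -25.74°C.
From 5000 m to 3200 m (dry descent): warms by 10 × 1.8 = 18°C, giving -7.74°C.

-7.74°C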